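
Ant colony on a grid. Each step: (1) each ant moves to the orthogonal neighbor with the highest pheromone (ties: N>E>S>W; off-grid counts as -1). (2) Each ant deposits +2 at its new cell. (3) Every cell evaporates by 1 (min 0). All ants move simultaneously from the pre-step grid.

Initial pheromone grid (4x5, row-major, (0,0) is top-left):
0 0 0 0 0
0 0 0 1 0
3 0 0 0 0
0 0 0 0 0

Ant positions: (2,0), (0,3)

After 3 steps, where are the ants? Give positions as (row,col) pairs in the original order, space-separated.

Step 1: ant0:(2,0)->N->(1,0) | ant1:(0,3)->S->(1,3)
  grid max=2 at (1,3)
Step 2: ant0:(1,0)->S->(2,0) | ant1:(1,3)->N->(0,3)
  grid max=3 at (2,0)
Step 3: ant0:(2,0)->N->(1,0) | ant1:(0,3)->S->(1,3)
  grid max=2 at (1,3)

(1,0) (1,3)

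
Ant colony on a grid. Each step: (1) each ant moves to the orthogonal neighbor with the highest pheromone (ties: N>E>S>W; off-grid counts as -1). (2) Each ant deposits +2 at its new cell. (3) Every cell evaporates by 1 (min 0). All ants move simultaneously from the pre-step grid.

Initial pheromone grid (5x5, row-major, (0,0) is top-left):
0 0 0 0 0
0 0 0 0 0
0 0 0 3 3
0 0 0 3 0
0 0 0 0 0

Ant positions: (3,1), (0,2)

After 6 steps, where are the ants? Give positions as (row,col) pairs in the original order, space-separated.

Step 1: ant0:(3,1)->N->(2,1) | ant1:(0,2)->E->(0,3)
  grid max=2 at (2,3)
Step 2: ant0:(2,1)->N->(1,1) | ant1:(0,3)->E->(0,4)
  grid max=1 at (0,4)
Step 3: ant0:(1,1)->N->(0,1) | ant1:(0,4)->S->(1,4)
  grid max=1 at (0,1)
Step 4: ant0:(0,1)->E->(0,2) | ant1:(1,4)->N->(0,4)
  grid max=1 at (0,2)
Step 5: ant0:(0,2)->E->(0,3) | ant1:(0,4)->S->(1,4)
  grid max=1 at (0,3)
Step 6: ant0:(0,3)->E->(0,4) | ant1:(1,4)->N->(0,4)
  grid max=3 at (0,4)

(0,4) (0,4)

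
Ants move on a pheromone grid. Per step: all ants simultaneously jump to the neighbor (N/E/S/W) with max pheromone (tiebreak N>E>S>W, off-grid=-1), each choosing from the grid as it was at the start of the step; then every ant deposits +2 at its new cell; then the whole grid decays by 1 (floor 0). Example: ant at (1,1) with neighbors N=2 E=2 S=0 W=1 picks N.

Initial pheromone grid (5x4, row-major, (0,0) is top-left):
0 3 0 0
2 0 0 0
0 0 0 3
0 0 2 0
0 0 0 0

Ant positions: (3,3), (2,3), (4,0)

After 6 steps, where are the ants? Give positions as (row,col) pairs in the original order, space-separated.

Step 1: ant0:(3,3)->N->(2,3) | ant1:(2,3)->N->(1,3) | ant2:(4,0)->N->(3,0)
  grid max=4 at (2,3)
Step 2: ant0:(2,3)->N->(1,3) | ant1:(1,3)->S->(2,3) | ant2:(3,0)->N->(2,0)
  grid max=5 at (2,3)
Step 3: ant0:(1,3)->S->(2,3) | ant1:(2,3)->N->(1,3) | ant2:(2,0)->N->(1,0)
  grid max=6 at (2,3)
Step 4: ant0:(2,3)->N->(1,3) | ant1:(1,3)->S->(2,3) | ant2:(1,0)->N->(0,0)
  grid max=7 at (2,3)
Step 5: ant0:(1,3)->S->(2,3) | ant1:(2,3)->N->(1,3) | ant2:(0,0)->E->(0,1)
  grid max=8 at (2,3)
Step 6: ant0:(2,3)->N->(1,3) | ant1:(1,3)->S->(2,3) | ant2:(0,1)->E->(0,2)
  grid max=9 at (2,3)

(1,3) (2,3) (0,2)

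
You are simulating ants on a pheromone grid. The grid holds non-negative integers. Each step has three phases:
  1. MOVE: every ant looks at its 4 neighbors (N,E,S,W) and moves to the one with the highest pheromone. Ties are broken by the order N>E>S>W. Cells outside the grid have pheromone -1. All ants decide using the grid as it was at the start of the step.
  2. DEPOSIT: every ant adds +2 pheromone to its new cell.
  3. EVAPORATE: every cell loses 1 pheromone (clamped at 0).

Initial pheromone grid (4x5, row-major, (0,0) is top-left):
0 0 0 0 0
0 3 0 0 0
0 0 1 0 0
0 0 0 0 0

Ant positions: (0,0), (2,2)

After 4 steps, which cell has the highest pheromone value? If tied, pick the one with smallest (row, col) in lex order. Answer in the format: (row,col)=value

Step 1: ant0:(0,0)->E->(0,1) | ant1:(2,2)->N->(1,2)
  grid max=2 at (1,1)
Step 2: ant0:(0,1)->S->(1,1) | ant1:(1,2)->W->(1,1)
  grid max=5 at (1,1)
Step 3: ant0:(1,1)->N->(0,1) | ant1:(1,1)->N->(0,1)
  grid max=4 at (1,1)
Step 4: ant0:(0,1)->S->(1,1) | ant1:(0,1)->S->(1,1)
  grid max=7 at (1,1)
Final grid:
  0 2 0 0 0
  0 7 0 0 0
  0 0 0 0 0
  0 0 0 0 0
Max pheromone 7 at (1,1)

Answer: (1,1)=7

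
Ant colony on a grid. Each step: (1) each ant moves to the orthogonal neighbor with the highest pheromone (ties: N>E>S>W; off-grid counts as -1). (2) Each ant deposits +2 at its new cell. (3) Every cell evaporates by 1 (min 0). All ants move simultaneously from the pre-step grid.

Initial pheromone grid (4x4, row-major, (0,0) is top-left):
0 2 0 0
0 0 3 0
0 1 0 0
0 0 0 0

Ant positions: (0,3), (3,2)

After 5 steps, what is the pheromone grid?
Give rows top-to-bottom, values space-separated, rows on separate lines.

After step 1: ants at (1,3),(2,2)
  0 1 0 0
  0 0 2 1
  0 0 1 0
  0 0 0 0
After step 2: ants at (1,2),(1,2)
  0 0 0 0
  0 0 5 0
  0 0 0 0
  0 0 0 0
After step 3: ants at (0,2),(0,2)
  0 0 3 0
  0 0 4 0
  0 0 0 0
  0 0 0 0
After step 4: ants at (1,2),(1,2)
  0 0 2 0
  0 0 7 0
  0 0 0 0
  0 0 0 0
After step 5: ants at (0,2),(0,2)
  0 0 5 0
  0 0 6 0
  0 0 0 0
  0 0 0 0

0 0 5 0
0 0 6 0
0 0 0 0
0 0 0 0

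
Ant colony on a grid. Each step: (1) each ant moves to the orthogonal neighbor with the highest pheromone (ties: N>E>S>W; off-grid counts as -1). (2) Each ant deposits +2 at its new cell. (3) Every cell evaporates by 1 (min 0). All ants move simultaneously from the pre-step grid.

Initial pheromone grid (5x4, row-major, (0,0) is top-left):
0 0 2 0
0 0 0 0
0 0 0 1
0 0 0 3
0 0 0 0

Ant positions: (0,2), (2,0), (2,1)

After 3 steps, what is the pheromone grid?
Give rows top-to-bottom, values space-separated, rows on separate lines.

After step 1: ants at (0,3),(1,0),(1,1)
  0 0 1 1
  1 1 0 0
  0 0 0 0
  0 0 0 2
  0 0 0 0
After step 2: ants at (0,2),(1,1),(1,0)
  0 0 2 0
  2 2 0 0
  0 0 0 0
  0 0 0 1
  0 0 0 0
After step 3: ants at (0,3),(1,0),(1,1)
  0 0 1 1
  3 3 0 0
  0 0 0 0
  0 0 0 0
  0 0 0 0

0 0 1 1
3 3 0 0
0 0 0 0
0 0 0 0
0 0 0 0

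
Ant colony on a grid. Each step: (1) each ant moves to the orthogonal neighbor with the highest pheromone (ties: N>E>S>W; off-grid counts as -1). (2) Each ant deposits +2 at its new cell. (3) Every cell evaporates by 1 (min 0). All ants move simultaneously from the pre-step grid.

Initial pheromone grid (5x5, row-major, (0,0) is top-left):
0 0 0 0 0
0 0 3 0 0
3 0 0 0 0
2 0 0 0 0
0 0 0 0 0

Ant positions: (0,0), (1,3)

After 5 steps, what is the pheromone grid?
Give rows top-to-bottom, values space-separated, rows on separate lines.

After step 1: ants at (0,1),(1,2)
  0 1 0 0 0
  0 0 4 0 0
  2 0 0 0 0
  1 0 0 0 0
  0 0 0 0 0
After step 2: ants at (0,2),(0,2)
  0 0 3 0 0
  0 0 3 0 0
  1 0 0 0 0
  0 0 0 0 0
  0 0 0 0 0
After step 3: ants at (1,2),(1,2)
  0 0 2 0 0
  0 0 6 0 0
  0 0 0 0 0
  0 0 0 0 0
  0 0 0 0 0
After step 4: ants at (0,2),(0,2)
  0 0 5 0 0
  0 0 5 0 0
  0 0 0 0 0
  0 0 0 0 0
  0 0 0 0 0
After step 5: ants at (1,2),(1,2)
  0 0 4 0 0
  0 0 8 0 0
  0 0 0 0 0
  0 0 0 0 0
  0 0 0 0 0

0 0 4 0 0
0 0 8 0 0
0 0 0 0 0
0 0 0 0 0
0 0 0 0 0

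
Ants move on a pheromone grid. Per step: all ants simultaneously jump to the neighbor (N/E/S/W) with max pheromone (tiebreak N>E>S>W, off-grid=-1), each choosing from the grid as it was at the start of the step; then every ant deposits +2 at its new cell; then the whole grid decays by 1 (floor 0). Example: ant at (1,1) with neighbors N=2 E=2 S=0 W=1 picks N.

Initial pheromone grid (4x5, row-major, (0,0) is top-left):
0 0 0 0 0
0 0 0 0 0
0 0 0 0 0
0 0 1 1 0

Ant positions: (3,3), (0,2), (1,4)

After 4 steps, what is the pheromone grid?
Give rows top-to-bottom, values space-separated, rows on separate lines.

After step 1: ants at (3,2),(0,3),(0,4)
  0 0 0 1 1
  0 0 0 0 0
  0 0 0 0 0
  0 0 2 0 0
After step 2: ants at (2,2),(0,4),(0,3)
  0 0 0 2 2
  0 0 0 0 0
  0 0 1 0 0
  0 0 1 0 0
After step 3: ants at (3,2),(0,3),(0,4)
  0 0 0 3 3
  0 0 0 0 0
  0 0 0 0 0
  0 0 2 0 0
After step 4: ants at (2,2),(0,4),(0,3)
  0 0 0 4 4
  0 0 0 0 0
  0 0 1 0 0
  0 0 1 0 0

0 0 0 4 4
0 0 0 0 0
0 0 1 0 0
0 0 1 0 0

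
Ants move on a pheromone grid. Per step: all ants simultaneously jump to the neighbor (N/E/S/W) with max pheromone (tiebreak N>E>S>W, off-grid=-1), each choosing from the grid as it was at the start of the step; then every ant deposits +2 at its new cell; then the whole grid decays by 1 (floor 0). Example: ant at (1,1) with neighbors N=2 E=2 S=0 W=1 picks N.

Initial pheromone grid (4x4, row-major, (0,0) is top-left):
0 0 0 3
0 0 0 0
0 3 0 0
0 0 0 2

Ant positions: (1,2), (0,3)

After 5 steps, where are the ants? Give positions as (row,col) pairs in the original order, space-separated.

Step 1: ant0:(1,2)->N->(0,2) | ant1:(0,3)->S->(1,3)
  grid max=2 at (0,3)
Step 2: ant0:(0,2)->E->(0,3) | ant1:(1,3)->N->(0,3)
  grid max=5 at (0,3)
Step 3: ant0:(0,3)->S->(1,3) | ant1:(0,3)->S->(1,3)
  grid max=4 at (0,3)
Step 4: ant0:(1,3)->N->(0,3) | ant1:(1,3)->N->(0,3)
  grid max=7 at (0,3)
Step 5: ant0:(0,3)->S->(1,3) | ant1:(0,3)->S->(1,3)
  grid max=6 at (0,3)

(1,3) (1,3)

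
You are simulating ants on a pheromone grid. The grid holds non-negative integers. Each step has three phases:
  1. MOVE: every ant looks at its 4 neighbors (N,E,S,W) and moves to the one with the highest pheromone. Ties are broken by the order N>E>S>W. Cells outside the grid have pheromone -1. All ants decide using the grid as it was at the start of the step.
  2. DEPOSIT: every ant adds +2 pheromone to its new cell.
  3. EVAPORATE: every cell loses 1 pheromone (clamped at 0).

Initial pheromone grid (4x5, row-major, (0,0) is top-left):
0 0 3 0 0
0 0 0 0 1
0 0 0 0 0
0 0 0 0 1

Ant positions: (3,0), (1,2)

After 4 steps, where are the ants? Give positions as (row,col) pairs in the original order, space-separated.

Step 1: ant0:(3,0)->N->(2,0) | ant1:(1,2)->N->(0,2)
  grid max=4 at (0,2)
Step 2: ant0:(2,0)->N->(1,0) | ant1:(0,2)->E->(0,3)
  grid max=3 at (0,2)
Step 3: ant0:(1,0)->N->(0,0) | ant1:(0,3)->W->(0,2)
  grid max=4 at (0,2)
Step 4: ant0:(0,0)->E->(0,1) | ant1:(0,2)->E->(0,3)
  grid max=3 at (0,2)

(0,1) (0,3)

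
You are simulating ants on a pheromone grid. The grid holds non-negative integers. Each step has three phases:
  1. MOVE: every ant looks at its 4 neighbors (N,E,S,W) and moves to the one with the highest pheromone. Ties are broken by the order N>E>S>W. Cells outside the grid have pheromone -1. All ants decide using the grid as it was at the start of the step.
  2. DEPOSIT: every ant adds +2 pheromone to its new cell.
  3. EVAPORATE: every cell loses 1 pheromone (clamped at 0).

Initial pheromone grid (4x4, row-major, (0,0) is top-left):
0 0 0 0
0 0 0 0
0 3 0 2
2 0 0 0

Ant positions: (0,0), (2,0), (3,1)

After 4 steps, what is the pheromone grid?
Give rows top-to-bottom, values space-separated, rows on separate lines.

After step 1: ants at (0,1),(2,1),(2,1)
  0 1 0 0
  0 0 0 0
  0 6 0 1
  1 0 0 0
After step 2: ants at (0,2),(1,1),(1,1)
  0 0 1 0
  0 3 0 0
  0 5 0 0
  0 0 0 0
After step 3: ants at (0,3),(2,1),(2,1)
  0 0 0 1
  0 2 0 0
  0 8 0 0
  0 0 0 0
After step 4: ants at (1,3),(1,1),(1,1)
  0 0 0 0
  0 5 0 1
  0 7 0 0
  0 0 0 0

0 0 0 0
0 5 0 1
0 7 0 0
0 0 0 0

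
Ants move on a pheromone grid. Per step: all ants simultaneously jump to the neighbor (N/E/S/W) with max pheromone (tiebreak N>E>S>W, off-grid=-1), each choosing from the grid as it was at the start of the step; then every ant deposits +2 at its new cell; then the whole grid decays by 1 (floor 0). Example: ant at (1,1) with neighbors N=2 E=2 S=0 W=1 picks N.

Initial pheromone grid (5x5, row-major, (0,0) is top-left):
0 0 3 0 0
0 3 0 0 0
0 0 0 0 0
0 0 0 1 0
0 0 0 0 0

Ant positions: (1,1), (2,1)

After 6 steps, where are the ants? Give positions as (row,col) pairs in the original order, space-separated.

Step 1: ant0:(1,1)->N->(0,1) | ant1:(2,1)->N->(1,1)
  grid max=4 at (1,1)
Step 2: ant0:(0,1)->S->(1,1) | ant1:(1,1)->N->(0,1)
  grid max=5 at (1,1)
Step 3: ant0:(1,1)->N->(0,1) | ant1:(0,1)->S->(1,1)
  grid max=6 at (1,1)
Step 4: ant0:(0,1)->S->(1,1) | ant1:(1,1)->N->(0,1)
  grid max=7 at (1,1)
Step 5: ant0:(1,1)->N->(0,1) | ant1:(0,1)->S->(1,1)
  grid max=8 at (1,1)
Step 6: ant0:(0,1)->S->(1,1) | ant1:(1,1)->N->(0,1)
  grid max=9 at (1,1)

(1,1) (0,1)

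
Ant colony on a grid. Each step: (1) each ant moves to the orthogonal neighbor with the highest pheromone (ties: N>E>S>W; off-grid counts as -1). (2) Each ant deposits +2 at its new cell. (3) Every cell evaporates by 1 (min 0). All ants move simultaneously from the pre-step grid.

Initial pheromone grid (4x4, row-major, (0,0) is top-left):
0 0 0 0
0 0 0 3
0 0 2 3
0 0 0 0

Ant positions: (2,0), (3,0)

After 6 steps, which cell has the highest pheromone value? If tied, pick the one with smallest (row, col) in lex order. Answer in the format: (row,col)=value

Step 1: ant0:(2,0)->N->(1,0) | ant1:(3,0)->N->(2,0)
  grid max=2 at (1,3)
Step 2: ant0:(1,0)->S->(2,0) | ant1:(2,0)->N->(1,0)
  grid max=2 at (1,0)
Step 3: ant0:(2,0)->N->(1,0) | ant1:(1,0)->S->(2,0)
  grid max=3 at (1,0)
Step 4: ant0:(1,0)->S->(2,0) | ant1:(2,0)->N->(1,0)
  grid max=4 at (1,0)
Step 5: ant0:(2,0)->N->(1,0) | ant1:(1,0)->S->(2,0)
  grid max=5 at (1,0)
Step 6: ant0:(1,0)->S->(2,0) | ant1:(2,0)->N->(1,0)
  grid max=6 at (1,0)
Final grid:
  0 0 0 0
  6 0 0 0
  6 0 0 0
  0 0 0 0
Max pheromone 6 at (1,0)

Answer: (1,0)=6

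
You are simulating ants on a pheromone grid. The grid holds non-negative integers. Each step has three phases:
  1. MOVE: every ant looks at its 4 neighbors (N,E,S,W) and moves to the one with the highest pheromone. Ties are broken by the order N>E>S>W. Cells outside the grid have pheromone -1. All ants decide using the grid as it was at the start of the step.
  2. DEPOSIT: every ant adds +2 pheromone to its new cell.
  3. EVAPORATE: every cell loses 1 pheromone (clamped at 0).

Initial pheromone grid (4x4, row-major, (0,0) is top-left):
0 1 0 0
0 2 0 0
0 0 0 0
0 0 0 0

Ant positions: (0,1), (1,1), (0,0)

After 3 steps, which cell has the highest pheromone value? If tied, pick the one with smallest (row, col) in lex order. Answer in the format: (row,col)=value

Answer: (0,1)=8

Derivation:
Step 1: ant0:(0,1)->S->(1,1) | ant1:(1,1)->N->(0,1) | ant2:(0,0)->E->(0,1)
  grid max=4 at (0,1)
Step 2: ant0:(1,1)->N->(0,1) | ant1:(0,1)->S->(1,1) | ant2:(0,1)->S->(1,1)
  grid max=6 at (1,1)
Step 3: ant0:(0,1)->S->(1,1) | ant1:(1,1)->N->(0,1) | ant2:(1,1)->N->(0,1)
  grid max=8 at (0,1)
Final grid:
  0 8 0 0
  0 7 0 0
  0 0 0 0
  0 0 0 0
Max pheromone 8 at (0,1)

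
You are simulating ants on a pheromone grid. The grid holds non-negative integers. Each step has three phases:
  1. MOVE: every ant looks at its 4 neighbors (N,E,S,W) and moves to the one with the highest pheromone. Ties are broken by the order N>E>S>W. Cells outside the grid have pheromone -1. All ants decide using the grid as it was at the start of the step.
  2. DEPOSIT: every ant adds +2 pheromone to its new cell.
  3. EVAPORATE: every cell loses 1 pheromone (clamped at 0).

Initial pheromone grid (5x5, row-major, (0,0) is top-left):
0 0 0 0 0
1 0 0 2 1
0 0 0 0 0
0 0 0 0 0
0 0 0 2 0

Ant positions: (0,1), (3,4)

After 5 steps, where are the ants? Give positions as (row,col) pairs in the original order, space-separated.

Step 1: ant0:(0,1)->E->(0,2) | ant1:(3,4)->N->(2,4)
  grid max=1 at (0,2)
Step 2: ant0:(0,2)->E->(0,3) | ant1:(2,4)->N->(1,4)
  grid max=1 at (0,3)
Step 3: ant0:(0,3)->E->(0,4) | ant1:(1,4)->N->(0,4)
  grid max=3 at (0,4)
Step 4: ant0:(0,4)->S->(1,4) | ant1:(0,4)->S->(1,4)
  grid max=3 at (1,4)
Step 5: ant0:(1,4)->N->(0,4) | ant1:(1,4)->N->(0,4)
  grid max=5 at (0,4)

(0,4) (0,4)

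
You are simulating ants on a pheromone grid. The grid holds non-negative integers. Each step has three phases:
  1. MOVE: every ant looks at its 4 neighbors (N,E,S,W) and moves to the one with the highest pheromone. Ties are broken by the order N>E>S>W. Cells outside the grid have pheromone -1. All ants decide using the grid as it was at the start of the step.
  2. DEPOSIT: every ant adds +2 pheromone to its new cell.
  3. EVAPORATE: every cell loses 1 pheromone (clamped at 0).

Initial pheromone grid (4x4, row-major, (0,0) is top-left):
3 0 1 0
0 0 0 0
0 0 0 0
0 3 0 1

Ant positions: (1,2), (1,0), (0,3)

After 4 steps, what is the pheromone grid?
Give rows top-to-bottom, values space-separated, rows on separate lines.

After step 1: ants at (0,2),(0,0),(0,2)
  4 0 4 0
  0 0 0 0
  0 0 0 0
  0 2 0 0
After step 2: ants at (0,3),(0,1),(0,3)
  3 1 3 3
  0 0 0 0
  0 0 0 0
  0 1 0 0
After step 3: ants at (0,2),(0,2),(0,2)
  2 0 8 2
  0 0 0 0
  0 0 0 0
  0 0 0 0
After step 4: ants at (0,3),(0,3),(0,3)
  1 0 7 7
  0 0 0 0
  0 0 0 0
  0 0 0 0

1 0 7 7
0 0 0 0
0 0 0 0
0 0 0 0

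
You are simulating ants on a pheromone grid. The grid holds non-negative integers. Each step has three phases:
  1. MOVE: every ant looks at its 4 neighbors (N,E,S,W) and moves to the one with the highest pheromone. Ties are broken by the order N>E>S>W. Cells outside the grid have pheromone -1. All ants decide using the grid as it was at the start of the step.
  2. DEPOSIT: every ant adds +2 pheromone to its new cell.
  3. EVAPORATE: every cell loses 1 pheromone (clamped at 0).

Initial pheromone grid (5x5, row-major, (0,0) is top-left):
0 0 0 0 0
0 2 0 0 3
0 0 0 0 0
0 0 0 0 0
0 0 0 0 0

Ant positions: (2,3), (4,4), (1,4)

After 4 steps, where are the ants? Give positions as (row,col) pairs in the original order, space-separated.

Step 1: ant0:(2,3)->N->(1,3) | ant1:(4,4)->N->(3,4) | ant2:(1,4)->N->(0,4)
  grid max=2 at (1,4)
Step 2: ant0:(1,3)->E->(1,4) | ant1:(3,4)->N->(2,4) | ant2:(0,4)->S->(1,4)
  grid max=5 at (1,4)
Step 3: ant0:(1,4)->S->(2,4) | ant1:(2,4)->N->(1,4) | ant2:(1,4)->S->(2,4)
  grid max=6 at (1,4)
Step 4: ant0:(2,4)->N->(1,4) | ant1:(1,4)->S->(2,4) | ant2:(2,4)->N->(1,4)
  grid max=9 at (1,4)

(1,4) (2,4) (1,4)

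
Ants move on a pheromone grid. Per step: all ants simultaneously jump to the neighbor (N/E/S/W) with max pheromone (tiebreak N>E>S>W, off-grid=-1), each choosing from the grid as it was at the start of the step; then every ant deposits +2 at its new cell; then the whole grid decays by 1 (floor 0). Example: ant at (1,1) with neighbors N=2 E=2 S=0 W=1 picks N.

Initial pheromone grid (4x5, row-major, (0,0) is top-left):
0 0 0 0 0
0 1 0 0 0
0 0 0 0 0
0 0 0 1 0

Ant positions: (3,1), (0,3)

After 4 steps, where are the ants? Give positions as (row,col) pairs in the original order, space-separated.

Step 1: ant0:(3,1)->N->(2,1) | ant1:(0,3)->E->(0,4)
  grid max=1 at (0,4)
Step 2: ant0:(2,1)->N->(1,1) | ant1:(0,4)->S->(1,4)
  grid max=1 at (1,1)
Step 3: ant0:(1,1)->N->(0,1) | ant1:(1,4)->N->(0,4)
  grid max=1 at (0,1)
Step 4: ant0:(0,1)->E->(0,2) | ant1:(0,4)->S->(1,4)
  grid max=1 at (0,2)

(0,2) (1,4)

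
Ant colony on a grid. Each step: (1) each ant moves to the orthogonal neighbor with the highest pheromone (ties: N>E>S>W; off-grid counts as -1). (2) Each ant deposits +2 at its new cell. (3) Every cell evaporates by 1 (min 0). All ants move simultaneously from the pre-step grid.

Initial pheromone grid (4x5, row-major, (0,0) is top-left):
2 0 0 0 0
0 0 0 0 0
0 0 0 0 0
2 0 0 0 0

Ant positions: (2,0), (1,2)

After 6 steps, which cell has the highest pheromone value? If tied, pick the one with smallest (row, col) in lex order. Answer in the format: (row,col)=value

Step 1: ant0:(2,0)->S->(3,0) | ant1:(1,2)->N->(0,2)
  grid max=3 at (3,0)
Step 2: ant0:(3,0)->N->(2,0) | ant1:(0,2)->E->(0,3)
  grid max=2 at (3,0)
Step 3: ant0:(2,0)->S->(3,0) | ant1:(0,3)->E->(0,4)
  grid max=3 at (3,0)
Step 4: ant0:(3,0)->N->(2,0) | ant1:(0,4)->S->(1,4)
  grid max=2 at (3,0)
Step 5: ant0:(2,0)->S->(3,0) | ant1:(1,4)->N->(0,4)
  grid max=3 at (3,0)
Step 6: ant0:(3,0)->N->(2,0) | ant1:(0,4)->S->(1,4)
  grid max=2 at (3,0)
Final grid:
  0 0 0 0 0
  0 0 0 0 1
  1 0 0 0 0
  2 0 0 0 0
Max pheromone 2 at (3,0)

Answer: (3,0)=2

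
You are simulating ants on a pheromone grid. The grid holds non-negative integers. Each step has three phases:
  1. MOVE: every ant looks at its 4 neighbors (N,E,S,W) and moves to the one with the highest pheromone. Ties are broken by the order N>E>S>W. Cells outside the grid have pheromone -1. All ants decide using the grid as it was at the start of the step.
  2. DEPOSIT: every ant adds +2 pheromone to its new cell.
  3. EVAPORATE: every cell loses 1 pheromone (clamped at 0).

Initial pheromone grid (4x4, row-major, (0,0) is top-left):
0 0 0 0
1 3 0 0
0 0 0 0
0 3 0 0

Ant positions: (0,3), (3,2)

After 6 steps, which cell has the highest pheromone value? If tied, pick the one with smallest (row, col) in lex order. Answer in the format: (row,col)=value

Step 1: ant0:(0,3)->S->(1,3) | ant1:(3,2)->W->(3,1)
  grid max=4 at (3,1)
Step 2: ant0:(1,3)->N->(0,3) | ant1:(3,1)->N->(2,1)
  grid max=3 at (3,1)
Step 3: ant0:(0,3)->S->(1,3) | ant1:(2,1)->S->(3,1)
  grid max=4 at (3,1)
Step 4: ant0:(1,3)->N->(0,3) | ant1:(3,1)->N->(2,1)
  grid max=3 at (3,1)
Step 5: ant0:(0,3)->S->(1,3) | ant1:(2,1)->S->(3,1)
  grid max=4 at (3,1)
Step 6: ant0:(1,3)->N->(0,3) | ant1:(3,1)->N->(2,1)
  grid max=3 at (3,1)
Final grid:
  0 0 0 1
  0 0 0 0
  0 1 0 0
  0 3 0 0
Max pheromone 3 at (3,1)

Answer: (3,1)=3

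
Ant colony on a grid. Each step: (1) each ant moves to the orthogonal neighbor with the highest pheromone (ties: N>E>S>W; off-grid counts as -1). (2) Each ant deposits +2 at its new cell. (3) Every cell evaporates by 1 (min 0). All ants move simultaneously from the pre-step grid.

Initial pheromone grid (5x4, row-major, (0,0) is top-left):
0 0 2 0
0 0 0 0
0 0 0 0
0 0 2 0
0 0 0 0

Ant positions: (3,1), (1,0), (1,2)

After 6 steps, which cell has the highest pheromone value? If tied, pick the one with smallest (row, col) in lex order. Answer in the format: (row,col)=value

Answer: (0,2)=6

Derivation:
Step 1: ant0:(3,1)->E->(3,2) | ant1:(1,0)->N->(0,0) | ant2:(1,2)->N->(0,2)
  grid max=3 at (0,2)
Step 2: ant0:(3,2)->N->(2,2) | ant1:(0,0)->E->(0,1) | ant2:(0,2)->E->(0,3)
  grid max=2 at (0,2)
Step 3: ant0:(2,2)->S->(3,2) | ant1:(0,1)->E->(0,2) | ant2:(0,3)->W->(0,2)
  grid max=5 at (0,2)
Step 4: ant0:(3,2)->N->(2,2) | ant1:(0,2)->E->(0,3) | ant2:(0,2)->E->(0,3)
  grid max=4 at (0,2)
Step 5: ant0:(2,2)->S->(3,2) | ant1:(0,3)->W->(0,2) | ant2:(0,3)->W->(0,2)
  grid max=7 at (0,2)
Step 6: ant0:(3,2)->N->(2,2) | ant1:(0,2)->E->(0,3) | ant2:(0,2)->E->(0,3)
  grid max=6 at (0,2)
Final grid:
  0 0 6 5
  0 0 0 0
  0 0 1 0
  0 0 2 0
  0 0 0 0
Max pheromone 6 at (0,2)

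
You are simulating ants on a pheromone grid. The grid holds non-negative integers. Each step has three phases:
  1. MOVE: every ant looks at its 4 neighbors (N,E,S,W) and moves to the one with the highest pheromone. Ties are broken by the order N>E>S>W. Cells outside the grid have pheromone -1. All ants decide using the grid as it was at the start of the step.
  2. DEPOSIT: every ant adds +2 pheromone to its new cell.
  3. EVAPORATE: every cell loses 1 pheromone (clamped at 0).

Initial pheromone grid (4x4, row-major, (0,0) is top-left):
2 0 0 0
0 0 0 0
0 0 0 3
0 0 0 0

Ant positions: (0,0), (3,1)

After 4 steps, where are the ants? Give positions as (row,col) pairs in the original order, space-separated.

Step 1: ant0:(0,0)->E->(0,1) | ant1:(3,1)->N->(2,1)
  grid max=2 at (2,3)
Step 2: ant0:(0,1)->W->(0,0) | ant1:(2,1)->N->(1,1)
  grid max=2 at (0,0)
Step 3: ant0:(0,0)->E->(0,1) | ant1:(1,1)->N->(0,1)
  grid max=3 at (0,1)
Step 4: ant0:(0,1)->W->(0,0) | ant1:(0,1)->W->(0,0)
  grid max=4 at (0,0)

(0,0) (0,0)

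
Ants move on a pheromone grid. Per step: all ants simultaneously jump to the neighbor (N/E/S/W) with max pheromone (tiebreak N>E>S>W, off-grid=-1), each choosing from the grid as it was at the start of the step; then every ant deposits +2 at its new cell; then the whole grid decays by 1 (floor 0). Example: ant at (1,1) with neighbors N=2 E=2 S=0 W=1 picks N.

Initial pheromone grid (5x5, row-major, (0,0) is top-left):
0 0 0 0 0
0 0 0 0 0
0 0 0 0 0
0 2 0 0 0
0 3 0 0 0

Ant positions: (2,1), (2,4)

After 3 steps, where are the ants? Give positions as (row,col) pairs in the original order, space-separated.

Step 1: ant0:(2,1)->S->(3,1) | ant1:(2,4)->N->(1,4)
  grid max=3 at (3,1)
Step 2: ant0:(3,1)->S->(4,1) | ant1:(1,4)->N->(0,4)
  grid max=3 at (4,1)
Step 3: ant0:(4,1)->N->(3,1) | ant1:(0,4)->S->(1,4)
  grid max=3 at (3,1)

(3,1) (1,4)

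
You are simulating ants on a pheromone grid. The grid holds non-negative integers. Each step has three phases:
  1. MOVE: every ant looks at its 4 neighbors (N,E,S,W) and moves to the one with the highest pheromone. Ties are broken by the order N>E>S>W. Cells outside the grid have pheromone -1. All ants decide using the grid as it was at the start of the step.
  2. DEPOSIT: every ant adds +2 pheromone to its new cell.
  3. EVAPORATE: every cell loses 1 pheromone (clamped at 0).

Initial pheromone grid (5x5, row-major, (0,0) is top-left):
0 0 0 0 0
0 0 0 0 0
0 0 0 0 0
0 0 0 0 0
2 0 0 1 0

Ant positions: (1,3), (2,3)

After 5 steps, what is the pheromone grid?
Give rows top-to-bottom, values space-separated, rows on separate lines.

After step 1: ants at (0,3),(1,3)
  0 0 0 1 0
  0 0 0 1 0
  0 0 0 0 0
  0 0 0 0 0
  1 0 0 0 0
After step 2: ants at (1,3),(0,3)
  0 0 0 2 0
  0 0 0 2 0
  0 0 0 0 0
  0 0 0 0 0
  0 0 0 0 0
After step 3: ants at (0,3),(1,3)
  0 0 0 3 0
  0 0 0 3 0
  0 0 0 0 0
  0 0 0 0 0
  0 0 0 0 0
After step 4: ants at (1,3),(0,3)
  0 0 0 4 0
  0 0 0 4 0
  0 0 0 0 0
  0 0 0 0 0
  0 0 0 0 0
After step 5: ants at (0,3),(1,3)
  0 0 0 5 0
  0 0 0 5 0
  0 0 0 0 0
  0 0 0 0 0
  0 0 0 0 0

0 0 0 5 0
0 0 0 5 0
0 0 0 0 0
0 0 0 0 0
0 0 0 0 0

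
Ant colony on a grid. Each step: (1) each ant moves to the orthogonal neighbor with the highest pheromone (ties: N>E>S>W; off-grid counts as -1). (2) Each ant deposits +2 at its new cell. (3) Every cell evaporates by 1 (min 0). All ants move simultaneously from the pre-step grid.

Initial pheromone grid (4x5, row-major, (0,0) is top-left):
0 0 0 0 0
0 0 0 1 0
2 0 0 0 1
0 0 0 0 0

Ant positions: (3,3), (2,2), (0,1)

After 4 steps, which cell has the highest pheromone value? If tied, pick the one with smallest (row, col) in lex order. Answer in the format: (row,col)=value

Step 1: ant0:(3,3)->N->(2,3) | ant1:(2,2)->N->(1,2) | ant2:(0,1)->E->(0,2)
  grid max=1 at (0,2)
Step 2: ant0:(2,3)->N->(1,3) | ant1:(1,2)->N->(0,2) | ant2:(0,2)->S->(1,2)
  grid max=2 at (0,2)
Step 3: ant0:(1,3)->W->(1,2) | ant1:(0,2)->S->(1,2) | ant2:(1,2)->N->(0,2)
  grid max=5 at (1,2)
Step 4: ant0:(1,2)->N->(0,2) | ant1:(1,2)->N->(0,2) | ant2:(0,2)->S->(1,2)
  grid max=6 at (0,2)
Final grid:
  0 0 6 0 0
  0 0 6 0 0
  0 0 0 0 0
  0 0 0 0 0
Max pheromone 6 at (0,2)

Answer: (0,2)=6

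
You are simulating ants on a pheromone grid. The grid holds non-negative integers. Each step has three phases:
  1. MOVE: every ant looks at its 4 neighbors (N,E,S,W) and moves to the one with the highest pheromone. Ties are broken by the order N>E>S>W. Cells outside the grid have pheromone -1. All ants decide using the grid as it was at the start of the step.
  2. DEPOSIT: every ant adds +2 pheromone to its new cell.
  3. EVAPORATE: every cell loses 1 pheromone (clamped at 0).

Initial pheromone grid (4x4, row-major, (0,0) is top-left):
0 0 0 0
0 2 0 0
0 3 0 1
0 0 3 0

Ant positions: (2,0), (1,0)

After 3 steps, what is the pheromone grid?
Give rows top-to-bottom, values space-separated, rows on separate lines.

After step 1: ants at (2,1),(1,1)
  0 0 0 0
  0 3 0 0
  0 4 0 0
  0 0 2 0
After step 2: ants at (1,1),(2,1)
  0 0 0 0
  0 4 0 0
  0 5 0 0
  0 0 1 0
After step 3: ants at (2,1),(1,1)
  0 0 0 0
  0 5 0 0
  0 6 0 0
  0 0 0 0

0 0 0 0
0 5 0 0
0 6 0 0
0 0 0 0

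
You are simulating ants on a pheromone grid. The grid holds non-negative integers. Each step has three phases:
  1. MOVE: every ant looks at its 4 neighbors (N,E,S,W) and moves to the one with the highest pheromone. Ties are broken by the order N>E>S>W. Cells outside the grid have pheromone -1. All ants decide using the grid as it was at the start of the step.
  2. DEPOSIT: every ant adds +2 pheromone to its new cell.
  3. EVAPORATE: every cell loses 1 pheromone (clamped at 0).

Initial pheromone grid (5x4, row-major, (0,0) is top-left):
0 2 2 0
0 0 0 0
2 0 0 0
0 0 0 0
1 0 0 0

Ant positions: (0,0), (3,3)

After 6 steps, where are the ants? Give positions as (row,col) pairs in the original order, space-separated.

Step 1: ant0:(0,0)->E->(0,1) | ant1:(3,3)->N->(2,3)
  grid max=3 at (0,1)
Step 2: ant0:(0,1)->E->(0,2) | ant1:(2,3)->N->(1,3)
  grid max=2 at (0,1)
Step 3: ant0:(0,2)->W->(0,1) | ant1:(1,3)->N->(0,3)
  grid max=3 at (0,1)
Step 4: ant0:(0,1)->E->(0,2) | ant1:(0,3)->W->(0,2)
  grid max=4 at (0,2)
Step 5: ant0:(0,2)->W->(0,1) | ant1:(0,2)->W->(0,1)
  grid max=5 at (0,1)
Step 6: ant0:(0,1)->E->(0,2) | ant1:(0,1)->E->(0,2)
  grid max=6 at (0,2)

(0,2) (0,2)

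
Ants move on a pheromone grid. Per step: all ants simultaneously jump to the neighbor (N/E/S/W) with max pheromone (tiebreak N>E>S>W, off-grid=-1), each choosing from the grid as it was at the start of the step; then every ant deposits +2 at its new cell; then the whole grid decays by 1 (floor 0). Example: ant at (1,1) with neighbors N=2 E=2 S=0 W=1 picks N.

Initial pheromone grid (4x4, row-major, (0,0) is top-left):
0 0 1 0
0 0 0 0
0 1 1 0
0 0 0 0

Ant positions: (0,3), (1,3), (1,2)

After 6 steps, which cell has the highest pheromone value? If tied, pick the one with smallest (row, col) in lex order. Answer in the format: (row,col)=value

Answer: (0,2)=13

Derivation:
Step 1: ant0:(0,3)->W->(0,2) | ant1:(1,3)->N->(0,3) | ant2:(1,2)->N->(0,2)
  grid max=4 at (0,2)
Step 2: ant0:(0,2)->E->(0,3) | ant1:(0,3)->W->(0,2) | ant2:(0,2)->E->(0,3)
  grid max=5 at (0,2)
Step 3: ant0:(0,3)->W->(0,2) | ant1:(0,2)->E->(0,3) | ant2:(0,3)->W->(0,2)
  grid max=8 at (0,2)
Step 4: ant0:(0,2)->E->(0,3) | ant1:(0,3)->W->(0,2) | ant2:(0,2)->E->(0,3)
  grid max=9 at (0,2)
Step 5: ant0:(0,3)->W->(0,2) | ant1:(0,2)->E->(0,3) | ant2:(0,3)->W->(0,2)
  grid max=12 at (0,2)
Step 6: ant0:(0,2)->E->(0,3) | ant1:(0,3)->W->(0,2) | ant2:(0,2)->E->(0,3)
  grid max=13 at (0,2)
Final grid:
  0 0 13 12
  0 0 0 0
  0 0 0 0
  0 0 0 0
Max pheromone 13 at (0,2)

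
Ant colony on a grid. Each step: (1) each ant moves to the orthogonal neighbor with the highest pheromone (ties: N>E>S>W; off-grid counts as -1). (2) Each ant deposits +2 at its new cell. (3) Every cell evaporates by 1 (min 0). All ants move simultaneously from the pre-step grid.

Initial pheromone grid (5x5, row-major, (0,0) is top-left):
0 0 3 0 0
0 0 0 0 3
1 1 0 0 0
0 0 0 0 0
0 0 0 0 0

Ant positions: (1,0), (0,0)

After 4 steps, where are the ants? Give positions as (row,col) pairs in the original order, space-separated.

Step 1: ant0:(1,0)->S->(2,0) | ant1:(0,0)->E->(0,1)
  grid max=2 at (0,2)
Step 2: ant0:(2,0)->N->(1,0) | ant1:(0,1)->E->(0,2)
  grid max=3 at (0,2)
Step 3: ant0:(1,0)->S->(2,0) | ant1:(0,2)->E->(0,3)
  grid max=2 at (0,2)
Step 4: ant0:(2,0)->N->(1,0) | ant1:(0,3)->W->(0,2)
  grid max=3 at (0,2)

(1,0) (0,2)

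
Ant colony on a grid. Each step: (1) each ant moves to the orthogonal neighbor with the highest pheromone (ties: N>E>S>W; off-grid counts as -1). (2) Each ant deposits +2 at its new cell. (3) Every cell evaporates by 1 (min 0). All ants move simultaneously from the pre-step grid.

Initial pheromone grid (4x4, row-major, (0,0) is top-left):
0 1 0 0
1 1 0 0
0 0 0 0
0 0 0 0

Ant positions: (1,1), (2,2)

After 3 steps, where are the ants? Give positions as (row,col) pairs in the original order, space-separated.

Step 1: ant0:(1,1)->N->(0,1) | ant1:(2,2)->N->(1,2)
  grid max=2 at (0,1)
Step 2: ant0:(0,1)->E->(0,2) | ant1:(1,2)->N->(0,2)
  grid max=3 at (0,2)
Step 3: ant0:(0,2)->W->(0,1) | ant1:(0,2)->W->(0,1)
  grid max=4 at (0,1)

(0,1) (0,1)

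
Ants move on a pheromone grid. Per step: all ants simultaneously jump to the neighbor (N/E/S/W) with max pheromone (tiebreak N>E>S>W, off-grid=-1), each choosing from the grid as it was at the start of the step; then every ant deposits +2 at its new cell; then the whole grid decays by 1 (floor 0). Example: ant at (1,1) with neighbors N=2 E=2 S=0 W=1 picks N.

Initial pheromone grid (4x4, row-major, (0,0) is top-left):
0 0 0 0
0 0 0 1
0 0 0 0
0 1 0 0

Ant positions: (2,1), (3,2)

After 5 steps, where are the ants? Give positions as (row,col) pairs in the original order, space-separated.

Step 1: ant0:(2,1)->S->(3,1) | ant1:(3,2)->W->(3,1)
  grid max=4 at (3,1)
Step 2: ant0:(3,1)->N->(2,1) | ant1:(3,1)->N->(2,1)
  grid max=3 at (2,1)
Step 3: ant0:(2,1)->S->(3,1) | ant1:(2,1)->S->(3,1)
  grid max=6 at (3,1)
Step 4: ant0:(3,1)->N->(2,1) | ant1:(3,1)->N->(2,1)
  grid max=5 at (2,1)
Step 5: ant0:(2,1)->S->(3,1) | ant1:(2,1)->S->(3,1)
  grid max=8 at (3,1)

(3,1) (3,1)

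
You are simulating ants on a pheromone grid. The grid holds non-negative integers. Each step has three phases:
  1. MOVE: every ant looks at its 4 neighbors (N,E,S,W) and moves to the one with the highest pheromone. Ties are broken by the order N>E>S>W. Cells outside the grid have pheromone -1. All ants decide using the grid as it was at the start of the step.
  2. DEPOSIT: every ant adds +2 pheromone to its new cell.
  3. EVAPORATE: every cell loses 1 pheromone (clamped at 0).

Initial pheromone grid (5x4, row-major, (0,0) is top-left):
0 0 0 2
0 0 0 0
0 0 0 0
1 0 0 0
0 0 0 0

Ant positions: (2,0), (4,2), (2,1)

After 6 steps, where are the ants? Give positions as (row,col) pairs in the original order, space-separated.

Step 1: ant0:(2,0)->S->(3,0) | ant1:(4,2)->N->(3,2) | ant2:(2,1)->N->(1,1)
  grid max=2 at (3,0)
Step 2: ant0:(3,0)->N->(2,0) | ant1:(3,2)->N->(2,2) | ant2:(1,1)->N->(0,1)
  grid max=1 at (0,1)
Step 3: ant0:(2,0)->S->(3,0) | ant1:(2,2)->N->(1,2) | ant2:(0,1)->E->(0,2)
  grid max=2 at (3,0)
Step 4: ant0:(3,0)->N->(2,0) | ant1:(1,2)->N->(0,2) | ant2:(0,2)->S->(1,2)
  grid max=2 at (0,2)
Step 5: ant0:(2,0)->S->(3,0) | ant1:(0,2)->S->(1,2) | ant2:(1,2)->N->(0,2)
  grid max=3 at (0,2)
Step 6: ant0:(3,0)->N->(2,0) | ant1:(1,2)->N->(0,2) | ant2:(0,2)->S->(1,2)
  grid max=4 at (0,2)

(2,0) (0,2) (1,2)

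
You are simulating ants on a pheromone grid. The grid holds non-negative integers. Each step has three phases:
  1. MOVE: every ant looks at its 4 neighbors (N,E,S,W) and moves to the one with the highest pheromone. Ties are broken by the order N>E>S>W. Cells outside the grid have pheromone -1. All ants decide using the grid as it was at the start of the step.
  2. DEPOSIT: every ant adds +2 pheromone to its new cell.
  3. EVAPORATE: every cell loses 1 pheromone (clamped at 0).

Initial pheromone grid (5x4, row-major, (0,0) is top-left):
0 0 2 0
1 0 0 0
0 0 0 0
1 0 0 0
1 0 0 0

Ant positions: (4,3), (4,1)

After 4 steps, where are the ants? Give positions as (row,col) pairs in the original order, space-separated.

Step 1: ant0:(4,3)->N->(3,3) | ant1:(4,1)->W->(4,0)
  grid max=2 at (4,0)
Step 2: ant0:(3,3)->N->(2,3) | ant1:(4,0)->N->(3,0)
  grid max=1 at (2,3)
Step 3: ant0:(2,3)->N->(1,3) | ant1:(3,0)->S->(4,0)
  grid max=2 at (4,0)
Step 4: ant0:(1,3)->N->(0,3) | ant1:(4,0)->N->(3,0)
  grid max=1 at (0,3)

(0,3) (3,0)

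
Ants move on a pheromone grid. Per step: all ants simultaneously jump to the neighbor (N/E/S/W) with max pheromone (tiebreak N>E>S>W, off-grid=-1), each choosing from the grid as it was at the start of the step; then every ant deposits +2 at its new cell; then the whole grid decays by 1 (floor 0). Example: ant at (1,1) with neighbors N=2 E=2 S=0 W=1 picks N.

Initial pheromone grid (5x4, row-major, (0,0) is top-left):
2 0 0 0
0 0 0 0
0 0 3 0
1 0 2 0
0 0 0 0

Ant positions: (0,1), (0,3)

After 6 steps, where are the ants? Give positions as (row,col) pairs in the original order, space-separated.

Step 1: ant0:(0,1)->W->(0,0) | ant1:(0,3)->S->(1,3)
  grid max=3 at (0,0)
Step 2: ant0:(0,0)->E->(0,1) | ant1:(1,3)->N->(0,3)
  grid max=2 at (0,0)
Step 3: ant0:(0,1)->W->(0,0) | ant1:(0,3)->S->(1,3)
  grid max=3 at (0,0)
Step 4: ant0:(0,0)->E->(0,1) | ant1:(1,3)->N->(0,3)
  grid max=2 at (0,0)
Step 5: ant0:(0,1)->W->(0,0) | ant1:(0,3)->S->(1,3)
  grid max=3 at (0,0)
Step 6: ant0:(0,0)->E->(0,1) | ant1:(1,3)->N->(0,3)
  grid max=2 at (0,0)

(0,1) (0,3)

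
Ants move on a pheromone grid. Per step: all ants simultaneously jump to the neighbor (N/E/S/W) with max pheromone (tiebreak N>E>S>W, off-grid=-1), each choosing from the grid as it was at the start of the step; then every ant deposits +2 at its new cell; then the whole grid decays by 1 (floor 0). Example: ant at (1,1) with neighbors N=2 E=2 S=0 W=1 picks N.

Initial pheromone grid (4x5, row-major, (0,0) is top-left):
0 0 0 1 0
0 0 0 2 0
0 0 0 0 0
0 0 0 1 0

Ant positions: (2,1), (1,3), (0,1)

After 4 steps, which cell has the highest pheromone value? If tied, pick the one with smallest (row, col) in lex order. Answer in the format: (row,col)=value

Step 1: ant0:(2,1)->N->(1,1) | ant1:(1,3)->N->(0,3) | ant2:(0,1)->E->(0,2)
  grid max=2 at (0,3)
Step 2: ant0:(1,1)->N->(0,1) | ant1:(0,3)->S->(1,3) | ant2:(0,2)->E->(0,3)
  grid max=3 at (0,3)
Step 3: ant0:(0,1)->E->(0,2) | ant1:(1,3)->N->(0,3) | ant2:(0,3)->S->(1,3)
  grid max=4 at (0,3)
Step 4: ant0:(0,2)->E->(0,3) | ant1:(0,3)->S->(1,3) | ant2:(1,3)->N->(0,3)
  grid max=7 at (0,3)
Final grid:
  0 0 0 7 0
  0 0 0 4 0
  0 0 0 0 0
  0 0 0 0 0
Max pheromone 7 at (0,3)

Answer: (0,3)=7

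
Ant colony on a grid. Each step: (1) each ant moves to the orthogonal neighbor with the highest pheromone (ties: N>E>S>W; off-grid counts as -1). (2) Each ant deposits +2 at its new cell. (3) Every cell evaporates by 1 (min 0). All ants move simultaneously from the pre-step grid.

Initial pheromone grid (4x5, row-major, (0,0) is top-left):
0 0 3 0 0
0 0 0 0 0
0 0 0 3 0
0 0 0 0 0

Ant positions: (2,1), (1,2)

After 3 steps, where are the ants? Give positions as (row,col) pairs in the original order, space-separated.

Step 1: ant0:(2,1)->N->(1,1) | ant1:(1,2)->N->(0,2)
  grid max=4 at (0,2)
Step 2: ant0:(1,1)->N->(0,1) | ant1:(0,2)->E->(0,3)
  grid max=3 at (0,2)
Step 3: ant0:(0,1)->E->(0,2) | ant1:(0,3)->W->(0,2)
  grid max=6 at (0,2)

(0,2) (0,2)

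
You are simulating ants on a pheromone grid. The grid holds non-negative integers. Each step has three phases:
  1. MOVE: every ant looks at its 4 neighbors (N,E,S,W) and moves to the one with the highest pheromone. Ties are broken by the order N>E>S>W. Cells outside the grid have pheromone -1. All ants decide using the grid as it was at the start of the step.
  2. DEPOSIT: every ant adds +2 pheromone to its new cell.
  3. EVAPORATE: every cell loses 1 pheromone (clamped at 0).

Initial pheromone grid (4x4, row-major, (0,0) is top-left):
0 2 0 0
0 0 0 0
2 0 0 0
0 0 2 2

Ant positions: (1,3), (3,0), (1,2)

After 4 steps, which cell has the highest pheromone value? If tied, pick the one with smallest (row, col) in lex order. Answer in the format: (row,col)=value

Answer: (0,2)=4

Derivation:
Step 1: ant0:(1,3)->N->(0,3) | ant1:(3,0)->N->(2,0) | ant2:(1,2)->N->(0,2)
  grid max=3 at (2,0)
Step 2: ant0:(0,3)->W->(0,2) | ant1:(2,0)->N->(1,0) | ant2:(0,2)->E->(0,3)
  grid max=2 at (0,2)
Step 3: ant0:(0,2)->E->(0,3) | ant1:(1,0)->S->(2,0) | ant2:(0,3)->W->(0,2)
  grid max=3 at (0,2)
Step 4: ant0:(0,3)->W->(0,2) | ant1:(2,0)->N->(1,0) | ant2:(0,2)->E->(0,3)
  grid max=4 at (0,2)
Final grid:
  0 0 4 4
  1 0 0 0
  2 0 0 0
  0 0 0 0
Max pheromone 4 at (0,2)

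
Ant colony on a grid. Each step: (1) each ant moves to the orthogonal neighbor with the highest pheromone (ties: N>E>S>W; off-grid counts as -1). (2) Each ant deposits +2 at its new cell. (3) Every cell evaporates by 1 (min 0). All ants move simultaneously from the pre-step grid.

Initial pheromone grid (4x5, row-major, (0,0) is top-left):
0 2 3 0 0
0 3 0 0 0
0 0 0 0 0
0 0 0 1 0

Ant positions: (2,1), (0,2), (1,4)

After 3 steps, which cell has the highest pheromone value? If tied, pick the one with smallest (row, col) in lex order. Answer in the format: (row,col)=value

Step 1: ant0:(2,1)->N->(1,1) | ant1:(0,2)->W->(0,1) | ant2:(1,4)->N->(0,4)
  grid max=4 at (1,1)
Step 2: ant0:(1,1)->N->(0,1) | ant1:(0,1)->S->(1,1) | ant2:(0,4)->S->(1,4)
  grid max=5 at (1,1)
Step 3: ant0:(0,1)->S->(1,1) | ant1:(1,1)->N->(0,1) | ant2:(1,4)->N->(0,4)
  grid max=6 at (1,1)
Final grid:
  0 5 0 0 1
  0 6 0 0 0
  0 0 0 0 0
  0 0 0 0 0
Max pheromone 6 at (1,1)

Answer: (1,1)=6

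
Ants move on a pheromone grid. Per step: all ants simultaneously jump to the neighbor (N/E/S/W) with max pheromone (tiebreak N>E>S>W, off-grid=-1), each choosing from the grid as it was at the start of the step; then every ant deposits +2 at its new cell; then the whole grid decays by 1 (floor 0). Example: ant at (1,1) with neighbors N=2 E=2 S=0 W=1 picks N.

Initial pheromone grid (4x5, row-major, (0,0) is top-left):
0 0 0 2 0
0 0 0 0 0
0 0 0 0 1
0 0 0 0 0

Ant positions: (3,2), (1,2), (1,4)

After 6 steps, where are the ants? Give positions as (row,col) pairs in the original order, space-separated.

Step 1: ant0:(3,2)->N->(2,2) | ant1:(1,2)->N->(0,2) | ant2:(1,4)->S->(2,4)
  grid max=2 at (2,4)
Step 2: ant0:(2,2)->N->(1,2) | ant1:(0,2)->E->(0,3) | ant2:(2,4)->N->(1,4)
  grid max=2 at (0,3)
Step 3: ant0:(1,2)->N->(0,2) | ant1:(0,3)->E->(0,4) | ant2:(1,4)->S->(2,4)
  grid max=2 at (2,4)
Step 4: ant0:(0,2)->E->(0,3) | ant1:(0,4)->W->(0,3) | ant2:(2,4)->N->(1,4)
  grid max=4 at (0,3)
Step 5: ant0:(0,3)->E->(0,4) | ant1:(0,3)->E->(0,4) | ant2:(1,4)->S->(2,4)
  grid max=3 at (0,3)
Step 6: ant0:(0,4)->W->(0,3) | ant1:(0,4)->W->(0,3) | ant2:(2,4)->N->(1,4)
  grid max=6 at (0,3)

(0,3) (0,3) (1,4)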